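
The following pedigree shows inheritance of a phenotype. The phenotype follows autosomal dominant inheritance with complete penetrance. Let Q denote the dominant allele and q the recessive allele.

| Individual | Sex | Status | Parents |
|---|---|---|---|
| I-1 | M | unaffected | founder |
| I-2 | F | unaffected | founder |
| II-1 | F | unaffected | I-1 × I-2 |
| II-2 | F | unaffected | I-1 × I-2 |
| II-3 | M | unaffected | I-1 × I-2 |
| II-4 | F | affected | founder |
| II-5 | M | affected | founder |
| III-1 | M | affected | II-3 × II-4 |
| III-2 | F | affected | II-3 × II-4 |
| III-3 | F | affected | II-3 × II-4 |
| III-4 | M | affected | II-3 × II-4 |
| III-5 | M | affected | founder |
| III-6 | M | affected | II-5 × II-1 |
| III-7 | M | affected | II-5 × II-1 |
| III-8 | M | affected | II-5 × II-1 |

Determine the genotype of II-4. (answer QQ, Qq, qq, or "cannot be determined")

II-4's phenotype allows QQ or Qq, and no parent or child forces a single allele at both positions; consistent genotype assignments exist with II-4 as QQ or Qq.

cannot be determined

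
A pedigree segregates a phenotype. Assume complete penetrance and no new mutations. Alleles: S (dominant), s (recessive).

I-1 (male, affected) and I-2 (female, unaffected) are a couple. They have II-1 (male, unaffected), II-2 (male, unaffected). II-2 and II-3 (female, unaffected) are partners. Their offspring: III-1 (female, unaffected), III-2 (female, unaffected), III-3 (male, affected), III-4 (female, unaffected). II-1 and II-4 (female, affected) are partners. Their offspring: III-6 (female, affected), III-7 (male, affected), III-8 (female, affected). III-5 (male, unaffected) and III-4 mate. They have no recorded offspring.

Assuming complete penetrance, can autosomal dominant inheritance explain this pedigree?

Under autosomal dominant, III-3 (affected, male) cannot arise from II-2 (unaffected) × II-3 (unaffected).

No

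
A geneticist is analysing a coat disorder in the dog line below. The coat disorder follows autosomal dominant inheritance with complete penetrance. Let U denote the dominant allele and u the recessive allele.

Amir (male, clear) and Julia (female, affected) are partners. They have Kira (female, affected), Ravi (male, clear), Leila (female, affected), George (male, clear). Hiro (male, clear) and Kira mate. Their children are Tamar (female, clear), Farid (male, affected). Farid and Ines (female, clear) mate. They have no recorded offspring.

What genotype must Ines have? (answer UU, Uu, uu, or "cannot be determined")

uu

Ines is clear, so Ines is uu.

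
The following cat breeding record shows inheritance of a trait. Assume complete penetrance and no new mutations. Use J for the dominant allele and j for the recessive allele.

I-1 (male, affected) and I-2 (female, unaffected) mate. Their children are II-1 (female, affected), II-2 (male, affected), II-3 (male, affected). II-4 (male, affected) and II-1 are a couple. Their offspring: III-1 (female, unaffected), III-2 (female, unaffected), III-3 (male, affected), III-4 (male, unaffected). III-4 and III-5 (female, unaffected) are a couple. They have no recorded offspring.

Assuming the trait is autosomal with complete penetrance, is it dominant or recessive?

II-4 and II-1 are both affected yet have an unaffected child III-1. Under a recessive model two affected parents are homozygous and every child would be affected, so the trait cannot be recessive.

dominant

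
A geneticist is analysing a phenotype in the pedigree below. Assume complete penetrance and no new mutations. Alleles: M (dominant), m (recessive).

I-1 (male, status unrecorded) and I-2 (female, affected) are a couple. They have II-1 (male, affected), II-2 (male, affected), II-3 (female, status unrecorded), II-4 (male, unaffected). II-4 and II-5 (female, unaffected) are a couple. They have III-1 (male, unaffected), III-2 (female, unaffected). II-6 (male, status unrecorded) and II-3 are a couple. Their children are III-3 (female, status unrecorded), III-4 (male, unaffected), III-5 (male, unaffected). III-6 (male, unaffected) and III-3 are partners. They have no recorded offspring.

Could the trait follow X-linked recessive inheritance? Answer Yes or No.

No

Under X-linked recessive, II-4 (unaffected, male) cannot arise from I-1 (unrecorded) × I-2 (affected).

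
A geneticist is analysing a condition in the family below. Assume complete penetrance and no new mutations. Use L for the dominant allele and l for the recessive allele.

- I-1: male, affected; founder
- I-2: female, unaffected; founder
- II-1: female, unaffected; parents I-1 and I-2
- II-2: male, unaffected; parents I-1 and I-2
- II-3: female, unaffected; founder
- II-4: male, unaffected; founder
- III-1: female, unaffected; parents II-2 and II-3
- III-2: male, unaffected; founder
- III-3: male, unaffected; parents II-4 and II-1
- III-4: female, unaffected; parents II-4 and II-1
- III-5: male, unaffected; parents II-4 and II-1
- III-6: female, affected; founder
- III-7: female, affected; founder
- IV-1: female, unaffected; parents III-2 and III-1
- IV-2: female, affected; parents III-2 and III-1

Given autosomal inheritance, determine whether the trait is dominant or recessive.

III-2 and III-1 are both unaffected yet have an affected child IV-2. Under dominance, an affected child requires at least one affected parent, so the trait cannot be dominant.

recessive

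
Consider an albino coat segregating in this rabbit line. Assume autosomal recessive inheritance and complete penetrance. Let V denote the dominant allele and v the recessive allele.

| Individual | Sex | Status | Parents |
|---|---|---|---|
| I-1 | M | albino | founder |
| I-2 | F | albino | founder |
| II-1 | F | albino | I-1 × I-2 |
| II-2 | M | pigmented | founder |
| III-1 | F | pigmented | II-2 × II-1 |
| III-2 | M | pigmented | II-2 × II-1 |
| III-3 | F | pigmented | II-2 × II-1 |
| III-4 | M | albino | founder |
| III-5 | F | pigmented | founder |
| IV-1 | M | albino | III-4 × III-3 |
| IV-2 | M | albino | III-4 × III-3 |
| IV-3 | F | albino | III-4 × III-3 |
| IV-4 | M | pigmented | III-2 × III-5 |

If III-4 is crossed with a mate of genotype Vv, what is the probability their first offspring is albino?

1/2

III-4 is albino, so III-4 is vv.
The cross gives 1/2 Vv : 1/2 vv, so P(offspring is albino) = 1/2.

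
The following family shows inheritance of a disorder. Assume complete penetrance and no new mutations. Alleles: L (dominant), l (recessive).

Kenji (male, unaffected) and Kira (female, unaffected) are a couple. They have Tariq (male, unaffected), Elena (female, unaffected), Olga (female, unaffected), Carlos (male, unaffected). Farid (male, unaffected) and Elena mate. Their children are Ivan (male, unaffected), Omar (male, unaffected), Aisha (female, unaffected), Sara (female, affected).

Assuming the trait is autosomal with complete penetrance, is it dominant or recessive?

recessive

Farid and Elena are both unaffected yet have an affected child Sara. Under dominance, an affected child requires at least one affected parent, so the trait cannot be dominant.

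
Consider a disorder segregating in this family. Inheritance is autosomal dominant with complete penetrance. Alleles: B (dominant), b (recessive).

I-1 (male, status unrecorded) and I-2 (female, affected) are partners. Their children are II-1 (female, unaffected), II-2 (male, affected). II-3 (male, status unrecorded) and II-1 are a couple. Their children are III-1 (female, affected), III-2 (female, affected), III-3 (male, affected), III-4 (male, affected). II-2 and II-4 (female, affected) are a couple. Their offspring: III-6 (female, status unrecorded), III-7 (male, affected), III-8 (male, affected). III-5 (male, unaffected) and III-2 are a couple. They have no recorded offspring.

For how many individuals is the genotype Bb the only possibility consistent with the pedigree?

Obligate heterozygotes: I-2 is affected so carries B and passed b to II-1 (bb), so I-2 is Bb; III-1 is affected so carries B and received b from II-1 (bb), so III-1 is Bb; III-2 is affected so carries B and received b from II-1 (bb), so III-2 is Bb; III-3 is affected so carries B and received b from II-1 (bb), so III-3 is Bb; III-4 is affected so carries B and received b from II-1 (bb), so III-4 is Bb.
Every other individual is either homozygous by phenotype or has at least one consistent homozygous assignment, so the count is 5.

5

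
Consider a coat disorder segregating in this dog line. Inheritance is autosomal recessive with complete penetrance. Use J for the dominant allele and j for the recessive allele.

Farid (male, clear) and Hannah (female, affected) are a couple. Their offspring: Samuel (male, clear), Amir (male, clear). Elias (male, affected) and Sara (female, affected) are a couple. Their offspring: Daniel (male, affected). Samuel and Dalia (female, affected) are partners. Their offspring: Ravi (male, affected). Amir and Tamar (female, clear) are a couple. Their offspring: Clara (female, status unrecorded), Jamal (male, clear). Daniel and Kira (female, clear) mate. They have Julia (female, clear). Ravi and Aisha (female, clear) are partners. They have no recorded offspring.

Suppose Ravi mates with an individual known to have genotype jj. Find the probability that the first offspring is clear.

0

Ravi is affected, so Ravi is jj.
The cross gives 1 jj, so P(offspring is clear) = 0.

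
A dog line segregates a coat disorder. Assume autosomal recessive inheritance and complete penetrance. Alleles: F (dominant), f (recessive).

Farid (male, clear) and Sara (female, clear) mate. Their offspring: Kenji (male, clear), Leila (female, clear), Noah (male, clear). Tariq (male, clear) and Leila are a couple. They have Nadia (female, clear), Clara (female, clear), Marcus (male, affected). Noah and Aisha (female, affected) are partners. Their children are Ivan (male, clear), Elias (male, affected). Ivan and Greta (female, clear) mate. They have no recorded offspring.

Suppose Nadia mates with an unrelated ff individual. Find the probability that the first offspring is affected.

Tariq is clear so carries F and passed f to Marcus (ff), so Tariq is Ff.
Leila is clear so carries F and passed f to Marcus (ff), so Leila is Ff.
Nadia is a clear offspring of Tariq (Ff) × Leila (Ff), whose cross gives 1/4 FF : 1/2 Ff : 1/4 ff; conditioning on being clear, Nadia is FF with probability 1/3, Ff with probability 2/3.
Summing over parental genotype combinations, P(offspring is affected) = 2/3·1/2 = 1/3.

1/3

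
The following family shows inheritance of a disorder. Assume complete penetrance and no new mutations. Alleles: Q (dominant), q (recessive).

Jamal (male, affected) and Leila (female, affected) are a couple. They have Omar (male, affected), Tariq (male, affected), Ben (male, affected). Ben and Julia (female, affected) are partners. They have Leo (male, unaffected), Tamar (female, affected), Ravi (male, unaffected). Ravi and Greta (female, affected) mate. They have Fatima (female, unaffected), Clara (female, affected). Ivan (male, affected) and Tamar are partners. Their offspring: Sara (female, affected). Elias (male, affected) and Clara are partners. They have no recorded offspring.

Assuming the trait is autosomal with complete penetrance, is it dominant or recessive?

Ben and Julia are both affected yet have an unaffected child Leo. Under a recessive model two affected parents are homozygous and every child would be affected, so the trait cannot be recessive.

dominant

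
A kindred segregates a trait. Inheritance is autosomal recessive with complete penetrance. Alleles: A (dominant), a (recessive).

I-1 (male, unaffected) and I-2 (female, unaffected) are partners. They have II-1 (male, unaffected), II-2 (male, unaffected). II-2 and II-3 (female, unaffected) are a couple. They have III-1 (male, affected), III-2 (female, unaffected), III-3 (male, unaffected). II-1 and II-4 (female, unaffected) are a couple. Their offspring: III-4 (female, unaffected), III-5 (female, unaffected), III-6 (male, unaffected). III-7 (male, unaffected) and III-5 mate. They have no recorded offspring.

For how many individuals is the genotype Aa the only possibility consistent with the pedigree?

Obligate heterozygotes: II-2 is unaffected so carries A and passed a to III-1 (aa), so II-2 is Aa; II-3 is unaffected so carries A and passed a to III-1 (aa), so II-3 is Aa.
Every other individual is either homozygous by phenotype or has at least one consistent homozygous assignment, so the count is 2.

2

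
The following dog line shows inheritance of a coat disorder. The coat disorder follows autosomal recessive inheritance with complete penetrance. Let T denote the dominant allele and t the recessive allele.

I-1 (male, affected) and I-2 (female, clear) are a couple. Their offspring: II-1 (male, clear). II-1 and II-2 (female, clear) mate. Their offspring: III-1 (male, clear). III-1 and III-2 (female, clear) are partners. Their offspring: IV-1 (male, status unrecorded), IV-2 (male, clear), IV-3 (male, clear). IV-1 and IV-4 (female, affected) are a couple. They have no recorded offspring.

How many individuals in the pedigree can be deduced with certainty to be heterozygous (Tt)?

Obligate heterozygotes: II-1 is clear so carries T and received t from I-1 (tt), so II-1 is Tt.
Every other individual is either homozygous by phenotype or has at least one consistent homozygous assignment, so the count is 1.

1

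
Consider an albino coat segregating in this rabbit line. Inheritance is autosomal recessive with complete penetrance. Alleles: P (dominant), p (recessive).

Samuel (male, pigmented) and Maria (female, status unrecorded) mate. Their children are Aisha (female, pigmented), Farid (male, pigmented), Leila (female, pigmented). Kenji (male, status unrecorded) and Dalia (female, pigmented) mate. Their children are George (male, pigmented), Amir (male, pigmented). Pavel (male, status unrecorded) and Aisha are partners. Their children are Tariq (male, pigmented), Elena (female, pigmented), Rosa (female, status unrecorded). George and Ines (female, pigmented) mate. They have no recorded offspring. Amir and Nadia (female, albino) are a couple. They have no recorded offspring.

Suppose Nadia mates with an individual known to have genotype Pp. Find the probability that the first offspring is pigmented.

Nadia is albino, so Nadia is pp.
The cross gives 1/2 Pp : 1/2 pp, so P(offspring is pigmented) = 1/2.

1/2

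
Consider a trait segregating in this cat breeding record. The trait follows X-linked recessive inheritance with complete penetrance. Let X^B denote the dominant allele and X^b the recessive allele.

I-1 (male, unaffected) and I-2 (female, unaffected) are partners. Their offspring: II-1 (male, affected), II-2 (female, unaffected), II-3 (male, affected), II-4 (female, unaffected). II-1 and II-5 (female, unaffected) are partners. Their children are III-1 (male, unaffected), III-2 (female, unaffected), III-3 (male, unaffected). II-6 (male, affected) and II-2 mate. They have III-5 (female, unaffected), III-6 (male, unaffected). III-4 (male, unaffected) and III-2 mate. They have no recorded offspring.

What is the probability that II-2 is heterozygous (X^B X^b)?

1/5

I-1 is unaffected, so I-1 is X^B Y.
I-2 is unaffected so carries B and passed b to II-1 (X^b Y), so I-2 is X^B X^b.
Their cross gives offspring ratios 1/2 X^B X^B : 1/2 X^B X^b. Conditioning on II-2 being unaffected, P(X^B X^b) = 1/2 / 1 = 1/2 before taking II-2's own offspring into account.
II-6 is affected, so II-6 is X^b Y.
Now use II-2's offspring. Probability of each recorded status — unaffected daughter III-5: 1/2 if II-2 is X^B X^b, 1 if X^B X^B; unaffected son III-6: 1/2 if II-2 is X^B X^b, 1 if X^B X^B.
Bayes: P(X^B X^b) = 1/2·1/4 / (1/2·1/4 + 1/2·1) = 1/5.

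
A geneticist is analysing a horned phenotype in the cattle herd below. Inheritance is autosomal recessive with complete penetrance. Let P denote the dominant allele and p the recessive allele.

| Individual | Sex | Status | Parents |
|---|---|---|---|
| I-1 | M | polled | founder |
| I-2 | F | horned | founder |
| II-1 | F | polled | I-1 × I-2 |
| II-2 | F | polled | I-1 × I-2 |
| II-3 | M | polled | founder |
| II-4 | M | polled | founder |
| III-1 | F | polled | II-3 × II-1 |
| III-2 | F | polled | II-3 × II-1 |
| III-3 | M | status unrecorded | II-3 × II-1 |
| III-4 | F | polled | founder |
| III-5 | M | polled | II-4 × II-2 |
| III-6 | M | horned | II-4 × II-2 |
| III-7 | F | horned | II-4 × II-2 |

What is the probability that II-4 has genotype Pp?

1

II-4 is polled so carries P and passed p to III-6 (pp), so II-4 is Pp, giving P(Pp) = 1.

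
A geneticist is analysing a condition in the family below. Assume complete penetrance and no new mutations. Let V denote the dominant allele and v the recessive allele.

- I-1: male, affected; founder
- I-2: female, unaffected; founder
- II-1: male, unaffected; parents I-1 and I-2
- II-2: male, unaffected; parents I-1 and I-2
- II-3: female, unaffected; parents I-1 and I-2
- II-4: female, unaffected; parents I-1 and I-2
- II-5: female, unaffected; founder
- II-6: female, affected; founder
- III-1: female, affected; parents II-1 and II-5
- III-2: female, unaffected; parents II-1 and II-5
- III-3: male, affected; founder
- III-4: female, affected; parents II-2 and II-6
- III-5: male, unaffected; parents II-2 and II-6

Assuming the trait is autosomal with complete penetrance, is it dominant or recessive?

recessive

II-1 and II-5 are both unaffected yet have an affected child III-1. Under dominance, an affected child requires at least one affected parent, so the trait cannot be dominant.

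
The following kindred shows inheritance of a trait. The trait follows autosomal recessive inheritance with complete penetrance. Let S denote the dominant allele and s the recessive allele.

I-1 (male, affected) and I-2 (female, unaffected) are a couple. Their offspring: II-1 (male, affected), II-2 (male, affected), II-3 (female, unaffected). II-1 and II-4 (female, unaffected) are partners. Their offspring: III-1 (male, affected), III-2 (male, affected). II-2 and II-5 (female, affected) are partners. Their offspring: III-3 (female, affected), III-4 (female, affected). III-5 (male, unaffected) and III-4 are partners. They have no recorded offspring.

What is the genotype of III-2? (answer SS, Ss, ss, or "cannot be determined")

ss

III-2 is affected, so III-2 is ss.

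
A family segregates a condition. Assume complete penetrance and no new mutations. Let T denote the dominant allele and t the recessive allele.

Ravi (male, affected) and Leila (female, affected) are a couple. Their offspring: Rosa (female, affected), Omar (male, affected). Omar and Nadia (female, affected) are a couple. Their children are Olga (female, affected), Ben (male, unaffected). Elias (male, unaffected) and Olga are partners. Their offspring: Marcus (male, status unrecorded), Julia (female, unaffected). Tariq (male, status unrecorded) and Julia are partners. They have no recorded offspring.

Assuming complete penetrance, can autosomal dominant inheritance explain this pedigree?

Yes

A consistent assignment under autosomal dominant exists: Ravi TT, Leila Tt, Rosa TT, Omar Tt, Nadia Tt, Olga Tt, Ben tt, Elias tt, Marcus Tt, Julia tt, Tariq TT.
In this assignment every recorded phenotype matches its genotype and every non-founder's genotype is obtainable from its parents' genotypes, so the pedigree is consistent.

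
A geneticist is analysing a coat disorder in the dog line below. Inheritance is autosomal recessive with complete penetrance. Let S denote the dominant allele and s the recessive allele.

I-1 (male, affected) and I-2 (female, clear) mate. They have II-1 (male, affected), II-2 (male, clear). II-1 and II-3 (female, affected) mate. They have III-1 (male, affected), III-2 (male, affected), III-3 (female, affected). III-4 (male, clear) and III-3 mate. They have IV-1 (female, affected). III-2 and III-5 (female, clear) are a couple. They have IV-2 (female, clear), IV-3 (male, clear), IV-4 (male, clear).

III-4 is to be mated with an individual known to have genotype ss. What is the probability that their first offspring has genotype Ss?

III-4 is clear so carries S and passed s to IV-1 (ss), so III-4 is Ss.
The cross gives 1/2 Ss : 1/2 ss, so P(offspring has genotype Ss) = 1/2.

1/2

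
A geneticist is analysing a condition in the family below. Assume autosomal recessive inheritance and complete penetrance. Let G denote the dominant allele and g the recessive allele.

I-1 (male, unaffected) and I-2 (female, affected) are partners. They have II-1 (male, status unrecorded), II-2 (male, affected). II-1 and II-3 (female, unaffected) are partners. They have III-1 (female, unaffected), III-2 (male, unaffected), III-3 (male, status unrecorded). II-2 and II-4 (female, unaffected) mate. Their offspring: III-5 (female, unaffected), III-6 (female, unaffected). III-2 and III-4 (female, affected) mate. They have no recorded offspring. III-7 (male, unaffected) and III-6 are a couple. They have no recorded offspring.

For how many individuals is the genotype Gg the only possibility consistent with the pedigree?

3

Obligate heterozygotes: I-1 is unaffected so carries G and passed g to II-2 (gg), so I-1 is Gg; III-5 is unaffected so carries G and received g from II-2 (gg), so III-5 is Gg; III-6 is unaffected so carries G and received g from II-2 (gg), so III-6 is Gg.
Every other individual is either homozygous by phenotype or has at least one consistent homozygous assignment, so the count is 3.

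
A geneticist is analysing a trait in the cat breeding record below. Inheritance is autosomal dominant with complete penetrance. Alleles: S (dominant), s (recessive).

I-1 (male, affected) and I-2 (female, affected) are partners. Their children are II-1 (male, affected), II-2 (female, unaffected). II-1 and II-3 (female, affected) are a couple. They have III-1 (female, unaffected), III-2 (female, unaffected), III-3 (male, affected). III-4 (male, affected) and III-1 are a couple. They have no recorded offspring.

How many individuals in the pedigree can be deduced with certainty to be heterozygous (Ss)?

4

Obligate heterozygotes: I-1 is affected so carries S and passed s to II-2 (ss), so I-1 is Ss; I-2 is affected so carries S and passed s to II-2 (ss), so I-2 is Ss; II-1 is affected so carries S and passed s to III-1 (ss), so II-1 is Ss; II-3 is affected so carries S and passed s to III-1 (ss), so II-3 is Ss.
Every other individual is either homozygous by phenotype or has at least one consistent homozygous assignment, so the count is 4.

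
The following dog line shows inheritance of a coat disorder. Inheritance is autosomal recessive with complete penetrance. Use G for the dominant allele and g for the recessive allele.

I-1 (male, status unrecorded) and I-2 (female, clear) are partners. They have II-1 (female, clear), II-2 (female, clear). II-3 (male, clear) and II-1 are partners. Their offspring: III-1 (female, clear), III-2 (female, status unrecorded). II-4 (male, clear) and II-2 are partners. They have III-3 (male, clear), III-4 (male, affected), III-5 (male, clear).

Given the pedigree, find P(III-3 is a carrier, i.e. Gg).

2/3

II-4 is clear so carries G and passed g to III-4 (gg), so II-4 is Gg.
II-2 is clear so carries G and passed g to III-4 (gg), so II-2 is Gg.
Their cross gives offspring ratios 1/4 GG : 1/2 Gg : 1/4 gg. Conditioning on III-3 being clear, P(Gg) = 1/2 / 3/4 = 2/3.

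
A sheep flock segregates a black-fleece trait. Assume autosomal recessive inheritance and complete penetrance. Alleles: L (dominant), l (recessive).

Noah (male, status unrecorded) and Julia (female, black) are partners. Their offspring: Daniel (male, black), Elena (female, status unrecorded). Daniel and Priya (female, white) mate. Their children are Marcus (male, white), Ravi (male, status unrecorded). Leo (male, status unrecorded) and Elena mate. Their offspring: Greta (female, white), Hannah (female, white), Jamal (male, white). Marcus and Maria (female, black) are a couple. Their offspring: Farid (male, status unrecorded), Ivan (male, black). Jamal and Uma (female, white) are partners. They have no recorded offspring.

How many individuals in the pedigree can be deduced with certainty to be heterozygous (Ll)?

Obligate heterozygotes: Marcus is white so carries L and received l from Daniel (ll), so Marcus is Ll.
Every other individual is either homozygous by phenotype or has at least one consistent homozygous assignment, so the count is 1.

1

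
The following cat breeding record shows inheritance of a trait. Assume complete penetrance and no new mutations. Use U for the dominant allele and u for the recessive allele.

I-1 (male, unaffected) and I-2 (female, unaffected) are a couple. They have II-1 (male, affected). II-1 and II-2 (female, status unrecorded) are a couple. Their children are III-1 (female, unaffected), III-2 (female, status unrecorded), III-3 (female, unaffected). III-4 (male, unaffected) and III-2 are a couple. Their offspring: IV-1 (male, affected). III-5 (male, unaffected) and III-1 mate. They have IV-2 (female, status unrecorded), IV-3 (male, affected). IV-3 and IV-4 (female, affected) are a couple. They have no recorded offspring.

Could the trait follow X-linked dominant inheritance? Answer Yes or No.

Under X-linked dominant, II-1 (affected, male) cannot arise from I-1 (unaffected) × I-2 (unaffected).

No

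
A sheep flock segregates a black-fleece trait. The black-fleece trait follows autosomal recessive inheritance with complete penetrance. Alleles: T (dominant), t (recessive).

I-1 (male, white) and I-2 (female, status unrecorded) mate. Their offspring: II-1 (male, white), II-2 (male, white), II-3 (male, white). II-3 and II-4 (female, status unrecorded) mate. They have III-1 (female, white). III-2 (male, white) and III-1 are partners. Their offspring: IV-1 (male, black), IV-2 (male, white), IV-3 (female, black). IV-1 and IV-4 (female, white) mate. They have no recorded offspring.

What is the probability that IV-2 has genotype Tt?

2/3

III-2 is white so carries T and passed t to IV-1 (tt), so III-2 is Tt.
III-1 is white so carries T and passed t to IV-1 (tt), so III-1 is Tt.
Their cross gives offspring ratios 1/4 TT : 1/2 Tt : 1/4 tt. Conditioning on IV-2 being white, P(Tt) = 1/2 / 3/4 = 2/3.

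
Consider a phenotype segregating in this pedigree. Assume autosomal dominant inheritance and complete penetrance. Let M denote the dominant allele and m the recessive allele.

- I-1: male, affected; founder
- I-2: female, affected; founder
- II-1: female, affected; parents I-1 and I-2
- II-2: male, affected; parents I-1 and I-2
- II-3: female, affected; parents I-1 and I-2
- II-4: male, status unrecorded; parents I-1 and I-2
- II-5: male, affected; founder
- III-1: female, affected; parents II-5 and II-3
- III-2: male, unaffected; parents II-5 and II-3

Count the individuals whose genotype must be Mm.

2

Obligate heterozygotes: II-3 is affected so carries M and passed m to III-2 (mm), so II-3 is Mm; II-5 is affected so carries M and passed m to III-2 (mm), so II-5 is Mm.
Every other individual is either homozygous by phenotype or has at least one consistent homozygous assignment, so the count is 2.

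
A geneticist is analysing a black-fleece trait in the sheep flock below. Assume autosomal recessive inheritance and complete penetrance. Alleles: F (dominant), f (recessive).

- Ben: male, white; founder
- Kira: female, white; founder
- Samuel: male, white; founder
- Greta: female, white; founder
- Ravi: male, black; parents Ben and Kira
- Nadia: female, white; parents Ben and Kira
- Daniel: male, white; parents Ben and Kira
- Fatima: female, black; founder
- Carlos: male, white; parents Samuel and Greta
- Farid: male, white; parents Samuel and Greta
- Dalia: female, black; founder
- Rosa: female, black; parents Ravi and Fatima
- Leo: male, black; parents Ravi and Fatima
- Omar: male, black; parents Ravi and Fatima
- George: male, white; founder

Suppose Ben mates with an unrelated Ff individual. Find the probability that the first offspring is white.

Ben is white so carries F and passed f to Ravi (ff), so Ben is Ff.
The cross gives 1/4 FF : 1/2 Ff : 1/4 ff, so P(offspring is white) = 3/4.

3/4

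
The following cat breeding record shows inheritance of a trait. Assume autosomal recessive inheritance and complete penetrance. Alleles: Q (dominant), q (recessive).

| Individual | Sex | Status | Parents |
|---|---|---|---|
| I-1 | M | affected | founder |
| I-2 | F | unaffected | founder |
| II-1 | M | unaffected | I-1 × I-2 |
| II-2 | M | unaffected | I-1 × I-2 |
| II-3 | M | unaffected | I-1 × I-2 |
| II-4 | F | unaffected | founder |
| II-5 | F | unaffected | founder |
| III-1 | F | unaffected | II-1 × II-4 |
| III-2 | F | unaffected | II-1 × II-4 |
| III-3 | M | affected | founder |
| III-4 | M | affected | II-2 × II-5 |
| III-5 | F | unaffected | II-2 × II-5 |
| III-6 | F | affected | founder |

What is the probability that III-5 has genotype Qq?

II-2 is unaffected so carries Q and received q from I-1 (qq), so II-2 is Qq.
II-5 is unaffected so carries Q and passed q to III-4 (qq), so II-5 is Qq.
Their cross gives offspring ratios 1/4 QQ : 1/2 Qq : 1/4 qq. Conditioning on III-5 being unaffected, P(Qq) = 1/2 / 3/4 = 2/3.

2/3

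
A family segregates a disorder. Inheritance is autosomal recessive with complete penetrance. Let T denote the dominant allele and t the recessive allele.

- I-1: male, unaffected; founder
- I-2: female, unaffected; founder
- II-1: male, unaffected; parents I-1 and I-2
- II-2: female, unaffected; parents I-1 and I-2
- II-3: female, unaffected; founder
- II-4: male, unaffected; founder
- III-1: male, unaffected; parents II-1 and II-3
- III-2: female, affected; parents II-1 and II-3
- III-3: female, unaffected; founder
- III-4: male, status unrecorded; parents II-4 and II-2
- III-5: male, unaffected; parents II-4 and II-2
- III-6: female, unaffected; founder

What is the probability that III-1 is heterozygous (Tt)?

2/3

II-1 is unaffected so carries T and passed t to III-2 (tt), so II-1 is Tt.
II-3 is unaffected so carries T and passed t to III-2 (tt), so II-3 is Tt.
Their cross gives offspring ratios 1/4 TT : 1/2 Tt : 1/4 tt. Conditioning on III-1 being unaffected, P(Tt) = 1/2 / 3/4 = 2/3.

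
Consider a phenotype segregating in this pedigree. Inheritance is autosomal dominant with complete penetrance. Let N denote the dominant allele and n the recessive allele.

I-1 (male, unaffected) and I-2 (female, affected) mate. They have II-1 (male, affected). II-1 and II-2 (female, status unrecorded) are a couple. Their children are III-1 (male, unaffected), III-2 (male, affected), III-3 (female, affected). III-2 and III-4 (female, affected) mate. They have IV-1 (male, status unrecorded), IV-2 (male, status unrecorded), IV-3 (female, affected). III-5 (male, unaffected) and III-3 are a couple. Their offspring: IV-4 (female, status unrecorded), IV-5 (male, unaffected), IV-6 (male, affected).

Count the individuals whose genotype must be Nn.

Obligate heterozygotes: II-1 is affected so carries N and received n from I-1 (nn), so II-1 is Nn; III-3 is affected so carries N and passed n to IV-5 (nn), so III-3 is Nn; IV-6 is affected so carries N and received n from III-5 (nn), so IV-6 is Nn.
Every other individual is either homozygous by phenotype or has at least one consistent homozygous assignment, so the count is 3.

3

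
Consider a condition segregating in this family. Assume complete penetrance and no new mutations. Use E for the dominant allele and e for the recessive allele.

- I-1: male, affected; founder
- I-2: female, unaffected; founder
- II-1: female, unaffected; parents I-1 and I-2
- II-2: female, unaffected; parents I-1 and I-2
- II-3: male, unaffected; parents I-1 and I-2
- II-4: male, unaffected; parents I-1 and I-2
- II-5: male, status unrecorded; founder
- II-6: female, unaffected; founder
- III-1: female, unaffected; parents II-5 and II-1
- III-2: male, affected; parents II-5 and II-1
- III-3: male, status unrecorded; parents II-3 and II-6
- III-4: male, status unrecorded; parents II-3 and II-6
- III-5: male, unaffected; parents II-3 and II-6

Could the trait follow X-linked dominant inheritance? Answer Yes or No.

No

Under X-linked dominant, II-1 (unaffected, female) cannot arise from I-1 (affected) × I-2 (unaffected).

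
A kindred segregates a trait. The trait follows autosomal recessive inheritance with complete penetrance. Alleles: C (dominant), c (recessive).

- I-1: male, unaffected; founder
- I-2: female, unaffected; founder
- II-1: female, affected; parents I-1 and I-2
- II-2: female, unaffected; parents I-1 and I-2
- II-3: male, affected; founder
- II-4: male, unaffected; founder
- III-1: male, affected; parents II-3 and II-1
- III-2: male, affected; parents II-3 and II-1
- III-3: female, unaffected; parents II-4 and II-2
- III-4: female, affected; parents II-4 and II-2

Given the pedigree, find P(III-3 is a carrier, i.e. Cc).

II-4 is unaffected so carries C and passed c to III-4 (cc), so II-4 is Cc.
II-2 is unaffected so carries C and passed c to III-4 (cc), so II-2 is Cc.
Their cross gives offspring ratios 1/4 CC : 1/2 Cc : 1/4 cc. Conditioning on III-3 being unaffected, P(Cc) = 1/2 / 3/4 = 2/3.

2/3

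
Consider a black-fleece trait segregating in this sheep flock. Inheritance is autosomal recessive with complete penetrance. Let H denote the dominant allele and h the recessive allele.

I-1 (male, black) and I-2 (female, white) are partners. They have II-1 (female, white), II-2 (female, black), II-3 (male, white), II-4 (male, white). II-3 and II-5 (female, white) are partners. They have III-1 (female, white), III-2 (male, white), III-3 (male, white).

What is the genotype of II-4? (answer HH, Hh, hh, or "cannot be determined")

Hh

From phenotype alone, II-4 is HH or Hh.
II-4 is white so carries H and received h from I-1 (hh), so II-4 is Hh.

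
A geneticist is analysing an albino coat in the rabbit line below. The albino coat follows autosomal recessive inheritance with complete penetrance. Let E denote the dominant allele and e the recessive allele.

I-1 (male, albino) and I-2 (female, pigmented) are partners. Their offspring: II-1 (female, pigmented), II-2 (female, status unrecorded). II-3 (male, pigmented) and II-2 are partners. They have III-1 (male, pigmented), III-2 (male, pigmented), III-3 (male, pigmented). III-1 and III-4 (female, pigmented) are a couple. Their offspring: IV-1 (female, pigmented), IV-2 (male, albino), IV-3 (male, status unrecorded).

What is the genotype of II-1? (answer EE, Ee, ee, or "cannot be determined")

Ee

From phenotype alone, II-1 is EE or Ee.
II-1 is pigmented so carries E and received e from I-1 (ee), so II-1 is Ee.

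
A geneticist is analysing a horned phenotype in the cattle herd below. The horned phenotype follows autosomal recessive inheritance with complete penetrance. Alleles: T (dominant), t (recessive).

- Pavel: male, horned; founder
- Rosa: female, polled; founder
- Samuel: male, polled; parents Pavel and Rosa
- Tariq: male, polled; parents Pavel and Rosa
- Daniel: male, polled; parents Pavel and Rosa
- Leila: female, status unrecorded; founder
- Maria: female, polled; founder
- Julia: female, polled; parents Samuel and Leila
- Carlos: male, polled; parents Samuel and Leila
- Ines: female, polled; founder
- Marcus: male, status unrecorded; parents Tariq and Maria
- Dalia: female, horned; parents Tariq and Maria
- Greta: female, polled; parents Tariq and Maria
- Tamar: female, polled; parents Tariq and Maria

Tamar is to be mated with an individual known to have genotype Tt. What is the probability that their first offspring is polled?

Tariq is polled so carries T and received t from Pavel (tt), so Tariq is Tt.
Maria is polled so carries T and passed t to Dalia (tt), so Maria is Tt.
Tamar is a polled offspring of Tariq (Tt) × Maria (Tt), whose cross gives 1/4 TT : 1/2 Tt : 1/4 tt; conditioning on being polled, Tamar is TT with probability 1/3, Tt with probability 2/3.
Summing over parental genotype combinations, P(offspring is polled) = 1/3·1 + 2/3·3/4 = 5/6.

5/6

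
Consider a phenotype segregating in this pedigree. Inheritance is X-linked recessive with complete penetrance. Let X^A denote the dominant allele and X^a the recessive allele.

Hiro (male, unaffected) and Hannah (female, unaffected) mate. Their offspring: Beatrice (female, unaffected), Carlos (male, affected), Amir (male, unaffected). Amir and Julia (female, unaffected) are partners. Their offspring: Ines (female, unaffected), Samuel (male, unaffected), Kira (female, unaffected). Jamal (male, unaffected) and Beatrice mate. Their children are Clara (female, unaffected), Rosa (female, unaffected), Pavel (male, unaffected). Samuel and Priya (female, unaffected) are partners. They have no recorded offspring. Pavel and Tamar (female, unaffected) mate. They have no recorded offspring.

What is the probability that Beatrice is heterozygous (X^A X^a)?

Hiro is unaffected, so Hiro is X^A Y.
Hannah is unaffected so carries A and passed a to Carlos (X^a Y), so Hannah is X^A X^a.
Their cross gives offspring ratios 1/2 X^A X^A : 1/2 X^A X^a. Conditioning on Beatrice being unaffected, P(X^A X^a) = 1/2 / 1 = 1/2 before taking Beatrice's own offspring into account.
Jamal is unaffected, so Jamal is X^A Y.
Now use Beatrice's offspring. Probability of each recorded status — unaffected son Pavel: 1/2 if Beatrice is X^A X^a, 1 if X^A X^A. (Clara, Rosa: equally likely either way, so uninformative.)
Bayes: P(X^A X^a) = 1/2·1/2 / (1/2·1/2 + 1/2·1) = 1/3.

1/3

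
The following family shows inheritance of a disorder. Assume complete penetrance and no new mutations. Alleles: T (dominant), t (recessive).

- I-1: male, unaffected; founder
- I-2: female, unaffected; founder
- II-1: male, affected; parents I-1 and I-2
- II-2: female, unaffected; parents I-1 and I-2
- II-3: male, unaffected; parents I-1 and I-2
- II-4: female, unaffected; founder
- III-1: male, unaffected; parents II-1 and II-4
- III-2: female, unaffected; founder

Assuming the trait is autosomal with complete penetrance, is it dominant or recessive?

I-1 and I-2 are both unaffected yet have an affected child II-1. Under dominance, an affected child requires at least one affected parent, so the trait cannot be dominant.

recessive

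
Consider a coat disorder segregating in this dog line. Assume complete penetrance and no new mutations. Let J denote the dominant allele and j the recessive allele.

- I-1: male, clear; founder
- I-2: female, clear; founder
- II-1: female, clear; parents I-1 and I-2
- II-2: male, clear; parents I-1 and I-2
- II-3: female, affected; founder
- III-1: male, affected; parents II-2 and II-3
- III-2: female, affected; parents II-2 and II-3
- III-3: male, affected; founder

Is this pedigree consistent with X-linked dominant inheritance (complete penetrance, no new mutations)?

A consistent assignment under X-linked dominant exists: I-1 X^j Y, I-2 X^j X^j, II-1 X^j X^j, II-2 X^j Y, II-3 X^J X^J, III-1 X^J Y, III-2 X^J X^j, III-3 X^J Y.
In this assignment every recorded phenotype matches its genotype and every non-founder's genotype is obtainable from its parents' genotypes, so the pedigree is consistent.

Yes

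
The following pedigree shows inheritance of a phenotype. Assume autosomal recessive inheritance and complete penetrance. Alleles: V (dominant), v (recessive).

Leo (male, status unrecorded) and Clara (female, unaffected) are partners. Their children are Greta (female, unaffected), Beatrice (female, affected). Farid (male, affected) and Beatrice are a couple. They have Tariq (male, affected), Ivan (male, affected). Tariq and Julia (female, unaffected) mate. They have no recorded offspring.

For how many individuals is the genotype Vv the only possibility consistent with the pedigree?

1

Obligate heterozygotes: Clara is unaffected so carries V and passed v to Beatrice (vv), so Clara is Vv.
Every other individual is either homozygous by phenotype or has at least one consistent homozygous assignment, so the count is 1.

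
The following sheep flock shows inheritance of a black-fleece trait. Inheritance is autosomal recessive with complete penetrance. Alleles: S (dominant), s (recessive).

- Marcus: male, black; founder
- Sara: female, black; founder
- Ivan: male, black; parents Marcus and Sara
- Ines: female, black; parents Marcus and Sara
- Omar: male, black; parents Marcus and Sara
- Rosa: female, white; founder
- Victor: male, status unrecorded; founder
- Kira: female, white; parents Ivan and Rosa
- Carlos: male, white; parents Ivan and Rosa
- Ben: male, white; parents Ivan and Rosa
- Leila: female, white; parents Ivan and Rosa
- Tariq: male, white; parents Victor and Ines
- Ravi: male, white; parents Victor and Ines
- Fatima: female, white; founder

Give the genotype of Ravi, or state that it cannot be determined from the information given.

From phenotype alone, Ravi is SS or Ss.
Ravi is white so carries S and received s from Ines (ss), so Ravi is Ss.

Ss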